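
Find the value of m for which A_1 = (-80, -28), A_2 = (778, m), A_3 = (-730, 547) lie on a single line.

-787

Collinearity: (A_2 − A_1) must be parallel to (A_3 − A_1) = (-650, 575).
Cross-multiplying the components: (m − (-28))·(-650) = (858)·(575).
Solving gives m = -787.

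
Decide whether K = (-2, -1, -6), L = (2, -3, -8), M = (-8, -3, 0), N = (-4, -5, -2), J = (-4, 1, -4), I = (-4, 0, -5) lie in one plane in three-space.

No

The plane through K, L, M has normal n = KL × KM = (-16, -12, -20) and equation n·P = 164.
Checking the remaining points: n·N = 164, n·J = 132, n·I = 164.
Since n·J = 132 ≠ 164, J is off the plane and the points are not all coplanar.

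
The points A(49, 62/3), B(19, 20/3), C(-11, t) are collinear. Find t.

The three points are collinear iff det[AB; AC] = 0.
This determinant is linear in t: (-30)t + (-220) = 0, so t = -22/3.

-22/3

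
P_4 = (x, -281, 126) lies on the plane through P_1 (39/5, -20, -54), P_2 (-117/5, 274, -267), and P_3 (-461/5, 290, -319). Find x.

102/5

Coplanarity requires P_1P_2 · (P_1P_3 × P_1P_4) = 0.
P_1P_2 = (-156/5, 294, -213), P_1P_3 = (-100, 310, -265); the triple product is linear in x with coefficient -11880 and constant term 242352.
Setting it to zero: x = 102/5.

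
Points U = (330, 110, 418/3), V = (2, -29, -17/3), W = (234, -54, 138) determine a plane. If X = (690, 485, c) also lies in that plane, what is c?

673/3

Coplanarity requires UV · (UW × UX) = 0.
UV = (-328, -139, -145), UW = (-96, -164, -4/3); the triple product is linear in c with coefficient 40448 and constant term -27221504/3.
Setting it to zero: c = 673/3.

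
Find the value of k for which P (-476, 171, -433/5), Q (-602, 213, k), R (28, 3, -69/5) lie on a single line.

-524/5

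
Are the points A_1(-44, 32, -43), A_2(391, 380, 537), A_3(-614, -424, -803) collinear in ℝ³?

Yes

A_1A_2 = (435, 348, 580), A_1A_3 = (-570, -456, -760).
A_1A_2 × A_1A_3 = (0, 0, 0).
The cross product vanishes, so the three points are collinear.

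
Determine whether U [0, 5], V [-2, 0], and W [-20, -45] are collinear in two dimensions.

Yes

UV = (-2, -5), UW = (-20, -50).
Checking proportionality: UW = 10·UV, so the vectors are parallel and the points are collinear.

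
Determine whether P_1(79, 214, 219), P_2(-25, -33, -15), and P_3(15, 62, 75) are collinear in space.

Yes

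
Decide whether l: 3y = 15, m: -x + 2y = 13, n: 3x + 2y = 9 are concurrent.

Intersecting l and m: solving the 2×2 system gives (x, y) = (-3, 5).
Substitute into n: (3)(-3) + (2)(5) = 1.
But n requires 9 ≠ 1, so the three lines have no common point.

No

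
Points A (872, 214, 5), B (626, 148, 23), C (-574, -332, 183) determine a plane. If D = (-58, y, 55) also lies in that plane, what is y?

A normal to the plane is n = AB × AC = (-1920, 17760, 38880).
D lies in the plane iff n · AD = 0.
This gives (17760)y + (-71040) = 0, so y = 4.

4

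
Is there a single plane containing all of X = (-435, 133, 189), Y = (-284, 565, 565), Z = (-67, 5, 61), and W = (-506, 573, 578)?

With X as base: XY = (151, 432, 376), XZ = (368, -128, -128), XW = (-71, 440, 389).
XZ × XW = (6528, -134064, 152832).
XY · (XZ × XW) = 534912.
Since 534912 ≠ 0, the four points are not coplanar.

No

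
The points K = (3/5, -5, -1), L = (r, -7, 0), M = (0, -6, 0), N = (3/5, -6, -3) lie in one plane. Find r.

Coplanarity ⇔ det[KL; KM; KN] = 0.
Expanding, this is linear in r: (3)r + (6/5) = 0.
So r = -2/5.

-2/5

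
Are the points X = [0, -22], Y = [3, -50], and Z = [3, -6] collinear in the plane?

XY = (3, -28), XZ = (3, 16).
If collinear, XZ would be a scalar multiple of XY. But (3)·(16) ≠ (-28)·(3) (difference 132), so they are not parallel; the points are not collinear.

No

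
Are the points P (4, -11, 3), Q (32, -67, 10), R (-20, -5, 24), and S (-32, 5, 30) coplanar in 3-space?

Yes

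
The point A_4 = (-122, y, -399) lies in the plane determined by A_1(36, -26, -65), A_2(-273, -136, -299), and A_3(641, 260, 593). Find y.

-158

Coplanarity requires A_1A_2 · (A_1A_3 × A_1A_4) = 0.
A_1A_2 = (-309, -110, -234), A_1A_3 = (605, 286, 658); the triple product is linear in y with coefficient 61752 and constant term 9756816.
Setting it to zero: y = -158.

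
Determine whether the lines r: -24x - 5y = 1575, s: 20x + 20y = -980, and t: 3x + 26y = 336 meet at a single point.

The three lines meet at one point iff the augmented coefficient matrix [aᵢ bᵢ cᵢ] has rank < 3, i.e. its determinant vanishes.
Here the determinant is 0.
It vanishes, so the lines are concurrent at (-70, 21).

Yes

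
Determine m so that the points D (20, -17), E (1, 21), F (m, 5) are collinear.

9

Collinearity: (F − D) must be parallel to (E − D) = (-19, 38).
Cross-multiplying the components: (m − 20)·(38) = (22)·(-19).
Solving gives m = 9.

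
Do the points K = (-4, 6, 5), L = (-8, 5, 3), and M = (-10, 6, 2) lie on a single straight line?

No

KL = (-4, -1, -2), KM = (-6, 0, -3).
KL × KM = (3, 0, -6).
The cross product is nonzero, so the points do not lie on one line.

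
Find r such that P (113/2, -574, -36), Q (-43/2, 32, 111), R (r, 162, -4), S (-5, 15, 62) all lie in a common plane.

17/2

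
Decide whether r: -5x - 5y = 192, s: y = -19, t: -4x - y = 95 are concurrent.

No

The three lines meet at one point iff the augmented coefficient matrix [aᵢ bᵢ cᵢ] has rank < 3, i.e. its determinant vanishes.
Here the determinant is 8.
Nonzero, so no common point exists.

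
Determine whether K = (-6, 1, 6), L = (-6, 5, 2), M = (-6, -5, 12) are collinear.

Yes

KL = (0, 4, -4), KM = (0, -6, 6).
Each component of KM is -3/2 times the corresponding component of KL, so KM = -3/2·KL and the points are collinear.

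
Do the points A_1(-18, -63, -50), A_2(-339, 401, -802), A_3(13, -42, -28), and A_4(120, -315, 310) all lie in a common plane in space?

The four points are coplanar iff the 3×3 determinant with rows A_1A_2, A_1A_3, A_1A_4 is zero.
Rows: (-321, 464, -752), (31, 21, 22), (138, -252, 360).
Expanding along the first row: (-321)(13104) − (464)(8124) + (-752)(-10710) = 78000.
Nonzero ⇒ not coplanar.

No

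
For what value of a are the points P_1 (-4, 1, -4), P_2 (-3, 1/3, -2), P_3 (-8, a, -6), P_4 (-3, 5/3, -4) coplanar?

Coplanarity ⇔ det[P_1P_2; P_1P_3; P_1P_4] = 0.
Expanding, this is linear in a: (-2)a + (-2/3) = 0.
So a = -1/3.

-1/3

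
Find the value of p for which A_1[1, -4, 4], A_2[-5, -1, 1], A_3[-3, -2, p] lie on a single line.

Collinearity requires A_1A_2 × A_1A_3 = 0; each component is linear in p.
The x-component gives (3)p + (-6) = 0, so p = 2.
The remaining components then also vanish.

2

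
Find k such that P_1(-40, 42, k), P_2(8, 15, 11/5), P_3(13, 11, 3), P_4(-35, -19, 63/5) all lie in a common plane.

Coplanarity ⇔ det[P_1P_2; P_1P_3; P_1P_4] = 0.
Expanding, this is linear in k: (342)k + (4446/5) = 0.
So k = -13/5.

-13/5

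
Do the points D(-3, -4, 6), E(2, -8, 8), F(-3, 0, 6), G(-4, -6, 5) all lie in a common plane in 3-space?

With D as base: DE = (5, -4, 2), DF = (0, 4, 0), DG = (-1, -2, -1).
DF × DG = (-4, 0, 4).
DE · (DF × DG) = -12.
Since -12 ≠ 0, the four points are not coplanar.

No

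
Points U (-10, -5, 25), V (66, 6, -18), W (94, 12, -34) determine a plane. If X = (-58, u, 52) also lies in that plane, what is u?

-10

A normal to the plane is n = UV × UW = (82, 12, 148).
X lies in the plane iff n · UX = 0.
This gives (12)u + (120) = 0, so u = -10.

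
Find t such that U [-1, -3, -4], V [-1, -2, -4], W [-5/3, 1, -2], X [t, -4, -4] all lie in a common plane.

The points are coplanar iff UV · (UW × UX) = 0.
Expanding, this is linear in t: (2)t + (2) = 0.
So t = -1.

-1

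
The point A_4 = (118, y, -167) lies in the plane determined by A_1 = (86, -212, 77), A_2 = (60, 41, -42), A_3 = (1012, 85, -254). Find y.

272

Coplanarity requires A_1A_2 · (A_1A_3 × A_1A_4) = 0.
A_1A_2 = (-26, 253, -119), A_1A_3 = (926, 297, -331); the triple product is linear in y with coefficient -118800 and constant term 32313600.
Setting it to zero: y = 272.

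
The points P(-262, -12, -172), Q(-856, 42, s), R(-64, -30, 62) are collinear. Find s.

-874

Direction PR = (198, -18, 234). From the x-coordinate of Q, the parameter along the line is τ = (-856 − (-262))/198 = -3.
Then s = (-172) + (-3)·(234) = -874.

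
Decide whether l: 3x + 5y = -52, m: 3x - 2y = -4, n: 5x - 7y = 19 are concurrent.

No

Intersecting l and m: solving the 2×2 system gives (x, y) = (-124/21, -48/7).
Substitute into n: (5)(-124/21) + (-7)(-48/7) = 388/21.
But n requires 19 ≠ 388/21, so the three lines have no common point.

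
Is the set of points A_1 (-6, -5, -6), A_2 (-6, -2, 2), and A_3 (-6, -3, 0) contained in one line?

No

A_1A_2 = (0, 3, 8), A_1A_3 = (0, 2, 6).
Comparing components 2 and 3: (3)(6) − (8)(2) = 2 ≠ 0, so A_1A_2 and A_1A_3 are not parallel and the points are not collinear.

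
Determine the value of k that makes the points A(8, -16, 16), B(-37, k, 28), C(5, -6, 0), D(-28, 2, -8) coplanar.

Normal to plane ACD: n = (48, 504, 306); plane equation n·P = -2784.
Requiring n·B = -2784: (504)k + (6792) = -2784.
So k = -19.

-19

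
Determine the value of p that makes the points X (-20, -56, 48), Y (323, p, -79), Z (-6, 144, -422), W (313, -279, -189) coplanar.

-339

Normal to plane XZW: n = (-152210, -153192, -69722); plane equation n·P = 8276296.
Requiring n·Y = 8276296: (-153192)p + (-43655792) = 8276296.
So p = -339.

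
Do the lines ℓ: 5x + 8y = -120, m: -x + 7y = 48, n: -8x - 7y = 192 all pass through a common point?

Intersecting ℓ and m: solving the 2×2 system gives (x, y) = (-1224/43, 120/43).
Substitute into n: (-8)(-1224/43) + (-7)(120/43) = 8952/43.
But n requires 192 ≠ 8952/43, so the three lines have no common point.

No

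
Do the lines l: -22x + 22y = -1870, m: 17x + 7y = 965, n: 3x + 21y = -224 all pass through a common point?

No

Intersecting l and m: solving the 2×2 system gives (x, y) = (65, -20).
Substitute into n: (3)(65) + (21)(-20) = -225.
But n requires -224 ≠ -225, so the three lines have no common point.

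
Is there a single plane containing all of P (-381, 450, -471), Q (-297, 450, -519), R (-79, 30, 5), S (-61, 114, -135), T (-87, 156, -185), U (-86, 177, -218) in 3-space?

Yes

The plane through P, Q, R has normal n = PQ × PR = (-20160, -54480, -35280) and equation n·X = -218160.
Checking the remaining points: n·S = -218160, n·T = -218160, n·U = -218160.
All equal -218160, so all 6 points lie in one plane.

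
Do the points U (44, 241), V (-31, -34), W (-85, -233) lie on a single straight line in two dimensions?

No

UV = (-75, -275), UW = (-129, -474).
If collinear, UW would be a scalar multiple of UV. But (-75)·(-474) ≠ (-275)·(-129) (difference 75), so they are not parallel; the points are not collinear.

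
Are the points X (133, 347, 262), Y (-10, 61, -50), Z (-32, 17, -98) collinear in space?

Yes

XY = (-143, -286, -312), XZ = (-165, -330, -360).
Each component of XZ is 15/13 times the corresponding component of XY, so XZ = 15/13·XY and the points are collinear.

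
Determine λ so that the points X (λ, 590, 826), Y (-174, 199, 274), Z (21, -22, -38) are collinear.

-519

Collinearity requires XY × XZ = 0; each component is linear in λ.
The y-component gives (-312)λ + (-161928) = 0, so λ = -519.
The remaining components then also vanish.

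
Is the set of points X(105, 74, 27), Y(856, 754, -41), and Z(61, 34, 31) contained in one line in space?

XY = (751, 680, -68), XZ = (-44, -40, 4).
Comparing components 3 and 1: (-68)(-44) − (751)(4) = -12 ≠ 0, so XY and XZ are not parallel and the points are not collinear.

No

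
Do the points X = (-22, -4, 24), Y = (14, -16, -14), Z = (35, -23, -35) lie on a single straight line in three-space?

XY = (36, -12, -38), XZ = (57, -19, -59).
XY × XZ = (-14, -42, 0).
The cross product is nonzero, so the points do not lie on one line.

No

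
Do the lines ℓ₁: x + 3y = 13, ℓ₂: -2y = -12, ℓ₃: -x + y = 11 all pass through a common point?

Yes

Intersecting ℓ₁ and ℓ₂: solving the 2×2 system gives (x, y) = (-5, 6).
Substitute into ℓ₃: (-1)(-5) + (1)(6) = 11.
This equals 11, so (-5, 6) lies on all three lines and they are concurrent.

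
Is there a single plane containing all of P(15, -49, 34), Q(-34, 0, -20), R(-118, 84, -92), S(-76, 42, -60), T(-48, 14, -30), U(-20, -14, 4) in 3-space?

Yes

The plane through P, Q, R has normal n = PQ × PR = (1008, 1008, 0) and equation n·X = -34272.
Checking the remaining points: n·S = -34272, n·T = -34272, n·U = -34272.
All equal -34272, so all 6 points lie in one plane.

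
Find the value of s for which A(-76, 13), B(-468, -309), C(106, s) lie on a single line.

325/2

The three points are collinear iff det[AB; AC] = 0.
This determinant is linear in s: (-392)s + (63700) = 0, so s = 325/2.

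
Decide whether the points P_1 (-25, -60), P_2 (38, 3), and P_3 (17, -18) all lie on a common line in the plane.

P_1P_2 = (63, 63), P_1P_3 = (42, 42).
det[P_1P_2; P_1P_3] = (63)(42) − (63)(42) = 0.
The determinant is zero, so the points are collinear.

Yes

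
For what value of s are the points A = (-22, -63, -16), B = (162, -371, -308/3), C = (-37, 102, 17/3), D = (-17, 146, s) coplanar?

13/3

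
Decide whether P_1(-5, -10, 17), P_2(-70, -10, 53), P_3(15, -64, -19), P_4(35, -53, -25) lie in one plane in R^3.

Yes

A normal to the plane through P_1, P_2, P_3 is n = P_1P_2 × P_1P_3 = (1944, -1620, 3510).
The plane has equation n·P = 66150. For P_4: n·P_4 = 66150.
Equal, so P_4 lies in the plane and all four are coplanar.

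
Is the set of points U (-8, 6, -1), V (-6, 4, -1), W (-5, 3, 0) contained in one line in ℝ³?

UV = (2, -2, 0), UW = (3, -3, 1).
UV × UW = (-2, -2, 0).
The cross product is nonzero, so the points do not lie on one line.

No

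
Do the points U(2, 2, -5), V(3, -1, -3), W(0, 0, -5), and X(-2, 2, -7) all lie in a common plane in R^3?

Yes

With U as base: UV = (1, -3, 2), UW = (-2, -2, 0), UX = (-4, 0, -2).
UW × UX = (4, -4, -8).
UV · (UW × UX) = 0.
The scalar triple product vanishes, so the four points are coplanar.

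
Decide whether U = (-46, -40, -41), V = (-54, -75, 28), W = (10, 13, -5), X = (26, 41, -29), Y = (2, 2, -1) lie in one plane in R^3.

No

The plane through U, V, W has normal n = UV × UW = (-4917, 4152, 1536) and equation n·P = -2874.
Checking the remaining points: n·X = -2154, n·Y = -3066.
Since n·X = -2154 ≠ -2874, X is off the plane and the points are not all coplanar.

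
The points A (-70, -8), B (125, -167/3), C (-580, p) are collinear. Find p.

350/3

The three points are collinear iff det[AB; AC] = 0.
This determinant is linear in p: (195)p + (-22750) = 0, so p = 350/3.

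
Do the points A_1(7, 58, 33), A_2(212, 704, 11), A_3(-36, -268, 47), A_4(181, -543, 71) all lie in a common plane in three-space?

No

A normal to the plane through A_1, A_2, A_3 is n = A_1A_2 × A_1A_3 = (1872, -1924, -39052).
The plane has equation n·P = -1387204. For A_4: n·A_4 = -1389128.
-1389128 ≠ -1387204, so A_4 is off the plane.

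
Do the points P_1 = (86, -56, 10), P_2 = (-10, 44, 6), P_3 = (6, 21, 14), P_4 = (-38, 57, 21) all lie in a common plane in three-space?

No

A normal to the plane through P_1, P_2, P_3 is n = P_1P_2 × P_1P_3 = (708, 704, 608).
The plane has equation n·P = 27544. For P_4: n·P_4 = 25992.
25992 ≠ 27544, so P_4 is off the plane.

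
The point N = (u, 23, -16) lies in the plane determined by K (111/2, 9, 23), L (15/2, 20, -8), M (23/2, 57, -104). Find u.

7/2

A normal to the plane is n = KL × KM = (91, -4732, -1820).
N lies in the plane iff n · KN = 0.
This gives (91)u + (-637/2) = 0, so u = 7/2.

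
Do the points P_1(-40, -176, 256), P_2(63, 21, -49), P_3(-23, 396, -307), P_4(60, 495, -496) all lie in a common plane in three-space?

Yes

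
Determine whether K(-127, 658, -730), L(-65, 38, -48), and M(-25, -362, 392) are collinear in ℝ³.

Yes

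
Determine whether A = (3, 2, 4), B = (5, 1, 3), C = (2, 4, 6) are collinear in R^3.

No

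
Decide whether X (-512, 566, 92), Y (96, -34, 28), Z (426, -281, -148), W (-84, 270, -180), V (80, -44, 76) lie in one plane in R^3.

Yes

The plane through X, Y, Z has normal n = XY × XZ = (89792, 85888, 47824) and equation n·P = 7038912.
Checking the remaining points: n·W = 7038912, n·V = 7038912.
All equal 7038912, so all 5 points lie in one plane.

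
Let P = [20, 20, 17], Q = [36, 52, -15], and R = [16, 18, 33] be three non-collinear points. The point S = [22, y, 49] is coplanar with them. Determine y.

Coplanarity requires PQ · (PR × PS) = 0.
PQ = (16, 32, -32), PR = (-4, -2, 16); the triple product is linear in y with coefficient -128 and constant term 6528.
Setting it to zero: y = 51.

51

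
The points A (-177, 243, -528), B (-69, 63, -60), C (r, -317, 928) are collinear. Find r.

159

Collinearity requires AB × AC = 0; each component is linear in r.
The y-component gives (468)r + (-74412) = 0, so r = 159.
The remaining components then also vanish.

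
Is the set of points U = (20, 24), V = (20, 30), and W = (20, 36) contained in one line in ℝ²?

UV = (0, 6), UW = (0, 12).
Checking proportionality: UW = 2·UV, so the vectors are parallel and the points are collinear.

Yes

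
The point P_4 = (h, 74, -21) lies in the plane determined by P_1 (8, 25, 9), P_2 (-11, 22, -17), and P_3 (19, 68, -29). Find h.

29

A normal to the plane is n = P_1P_2 × P_1P_3 = (1232, -1008, -784).
P_4 lies in the plane iff n · P_1P_4 = 0.
This gives (1232)h + (-35728) = 0, so h = 29.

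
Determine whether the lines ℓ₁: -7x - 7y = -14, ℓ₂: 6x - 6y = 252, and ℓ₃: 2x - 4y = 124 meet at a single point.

Yes

Intersecting ℓ₁ and ℓ₂: solving the 2×2 system gives (x, y) = (22, -20).
Substitute into ℓ₃: (2)(22) + (-4)(-20) = 124.
This equals 124, so (22, -20) lies on all three lines and they are concurrent.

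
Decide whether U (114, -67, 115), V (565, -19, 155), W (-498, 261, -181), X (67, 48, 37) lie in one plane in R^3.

No

A normal to the plane through U, V, W is n = UV × UW = (-27328, 109016, 177304).
The plane has equation n·P = 9970496. For X: n·X = 9962040.
9962040 ≠ 9970496, so X is off the plane.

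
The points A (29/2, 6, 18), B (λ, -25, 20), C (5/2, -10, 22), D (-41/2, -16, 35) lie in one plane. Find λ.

1/2

Normal to plane ACD: n = (-184, 64, -296); plane equation n·P = -7612.
Requiring n·B = -7612: (-184)λ + (-7520) = -7612.
So λ = 1/2.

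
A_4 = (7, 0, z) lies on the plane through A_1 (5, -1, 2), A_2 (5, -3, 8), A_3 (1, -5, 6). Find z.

3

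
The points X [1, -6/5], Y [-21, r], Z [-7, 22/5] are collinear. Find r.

71/5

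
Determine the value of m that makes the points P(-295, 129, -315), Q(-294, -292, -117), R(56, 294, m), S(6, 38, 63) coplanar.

-1

Normal to plane PQS: n = (-141120, 59220, 126630); plane equation n·X = 9381330.
Requiring n·R = 9381330: (126630)m + (9507960) = 9381330.
So m = -1.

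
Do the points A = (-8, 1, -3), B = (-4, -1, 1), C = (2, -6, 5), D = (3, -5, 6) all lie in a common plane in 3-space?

The four points are coplanar iff the 3×3 determinant with rows AB, AC, AD is zero.
Rows: (4, -2, 4), (10, -7, 8), (11, -6, 9).
Expanding along the first row: (4)(-15) − (-2)(2) + (4)(17) = 12.
Nonzero ⇒ not coplanar.

No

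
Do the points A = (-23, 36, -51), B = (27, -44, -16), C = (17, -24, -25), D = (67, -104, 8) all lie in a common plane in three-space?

No

A normal to the plane through A, B, C is n = AB × AC = (20, 100, 200).
The plane has equation n·P = -7060. For D: n·D = -7460.
-7460 ≠ -7060, so D is off the plane.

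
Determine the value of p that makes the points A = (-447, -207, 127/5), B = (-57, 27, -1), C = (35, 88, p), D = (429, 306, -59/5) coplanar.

-87/5

The points are coplanar iff AB · (AC × AD) = 0.
Expanding, this is linear in p: (4914)p + (427518/5) = 0.
So p = -87/5.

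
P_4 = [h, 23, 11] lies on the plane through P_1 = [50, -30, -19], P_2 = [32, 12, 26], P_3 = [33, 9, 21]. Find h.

The plane through P_1, P_2, P_3 has equation −75x − 45y + 12z = -2628.
Substituting P_4: (-75)h + (-903) = -2628, so h = 23.

23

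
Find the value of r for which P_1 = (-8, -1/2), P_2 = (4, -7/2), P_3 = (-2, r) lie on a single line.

-2

The three points are collinear iff det[P_1P_2; P_1P_3] = 0.
This determinant is linear in r: (12)r + (24) = 0, so r = -2.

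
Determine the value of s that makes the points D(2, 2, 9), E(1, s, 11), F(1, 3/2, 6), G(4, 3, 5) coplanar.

Normal to plane DFG: n = (5, -10, 0); plane equation n·P = -10.
Requiring n·E = -10: (-10)s + (5) = -10.
So s = 3/2.

3/2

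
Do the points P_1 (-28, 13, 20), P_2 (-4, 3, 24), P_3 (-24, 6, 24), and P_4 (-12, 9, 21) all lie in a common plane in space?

Yes

The four points are coplanar iff the 3×3 determinant with rows P_1P_2, P_1P_3, P_1P_4 is zero.
Rows: (24, -10, 4), (4, -7, 4), (16, -4, 1).
Expanding along the first row: (24)(9) − (-10)(-60) + (4)(96) = 0.
Zero determinant ⇒ coplanar.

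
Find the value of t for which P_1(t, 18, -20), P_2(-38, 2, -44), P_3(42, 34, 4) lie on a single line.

2

Collinearity requires P_1P_2 × P_1P_3 = 0; each component is linear in t.
The y-component gives (48)t + (-96) = 0, so t = 2.
The remaining components then also vanish.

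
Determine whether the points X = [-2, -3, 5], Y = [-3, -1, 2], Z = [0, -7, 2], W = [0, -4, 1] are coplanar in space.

No

A normal to the plane through X, Y, Z is n = XY × XZ = (-18, -9, 0).
The plane has equation n·P = 63. For W: n·W = 36.
36 ≠ 63, so W is off the plane.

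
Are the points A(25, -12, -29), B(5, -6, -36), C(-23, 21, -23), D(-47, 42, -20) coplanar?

No

A normal to the plane through A, B, C is n = AB × AC = (267, 456, -372).
The plane has equation n·P = 11991. For D: n·D = 14043.
14043 ≠ 11991, so D is off the plane.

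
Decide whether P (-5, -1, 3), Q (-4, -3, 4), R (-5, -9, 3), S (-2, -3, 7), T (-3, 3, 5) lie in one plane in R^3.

No

The plane through P, Q, R has normal n = PQ × PR = (8, 0, -8) and equation n·X = -64.
Checking the remaining points: n·S = -72, n·T = -64.
Since n·S = -72 ≠ -64, S is off the plane and the points are not all coplanar.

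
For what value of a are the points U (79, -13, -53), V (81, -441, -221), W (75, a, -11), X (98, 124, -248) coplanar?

-39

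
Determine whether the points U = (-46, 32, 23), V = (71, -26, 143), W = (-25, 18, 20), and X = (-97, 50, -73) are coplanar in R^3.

With U as base: UV = (117, -58, 120), UW = (21, -14, -3), UX = (-51, 18, -96).
UW × UX = (1398, 2169, -336).
UV · (UW × UX) = -2556.
Since -2556 ≠ 0, the four points are not coplanar.

No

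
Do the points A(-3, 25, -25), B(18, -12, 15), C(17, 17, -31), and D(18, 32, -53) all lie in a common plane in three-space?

The four points are coplanar iff the 3×3 determinant with rows AB, AC, AD is zero.
Rows: (21, -37, 40), (20, -8, -6), (21, 7, -28).
Expanding along the first row: (21)(266) − (-37)(-434) + (40)(308) = 1848.
Nonzero ⇒ not coplanar.

No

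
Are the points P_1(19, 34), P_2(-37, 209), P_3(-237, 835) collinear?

No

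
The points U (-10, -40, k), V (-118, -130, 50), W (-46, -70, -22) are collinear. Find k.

-58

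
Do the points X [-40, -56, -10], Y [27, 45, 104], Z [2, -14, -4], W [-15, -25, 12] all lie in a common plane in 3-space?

Yes

The four points are coplanar iff the 3×3 determinant with rows XY, XZ, XW is zero.
Rows: (67, 101, 114), (42, 42, 6), (25, 31, 22).
Expanding along the first row: (67)(738) − (101)(774) + (114)(252) = 0.
Zero determinant ⇒ coplanar.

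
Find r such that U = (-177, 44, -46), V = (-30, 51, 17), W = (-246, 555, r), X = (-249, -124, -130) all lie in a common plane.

181/2

Coplanarity ⇔ det[UV; UW; UX] = 0.
Expanding, this is linear in r: (24192)r + (-2189376) = 0.
So r = 181/2.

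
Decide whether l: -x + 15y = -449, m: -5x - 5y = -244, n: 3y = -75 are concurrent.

The three lines meet at one point iff the augmented coefficient matrix [aᵢ bᵢ cᵢ] has rank < 3, i.e. its determinant vanishes.
Here the determinant is 3.
Nonzero, so no common point exists.

No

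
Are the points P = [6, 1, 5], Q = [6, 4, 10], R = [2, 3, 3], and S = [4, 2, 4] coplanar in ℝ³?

Yes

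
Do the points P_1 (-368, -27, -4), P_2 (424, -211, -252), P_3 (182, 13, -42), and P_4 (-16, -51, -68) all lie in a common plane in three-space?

Yes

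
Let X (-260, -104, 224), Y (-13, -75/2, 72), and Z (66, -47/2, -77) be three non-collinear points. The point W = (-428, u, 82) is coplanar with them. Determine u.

Coplanarity requires XY · (XZ × XW) = 0.
XY = (247, 133/2, -152), XZ = (326, 161/2, -301); the triple product is linear in u with coefficient 24795 and constant term 4140765.
Setting it to zero: u = -167.

-167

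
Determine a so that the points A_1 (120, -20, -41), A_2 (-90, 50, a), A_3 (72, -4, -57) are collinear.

Direction A_1A_3 = (-48, 16, -16). From the x-coordinate of A_2, the parameter along the line is τ = (-90 − 120)/(-48) = 35/8.
Then a = (-41) + 35/8·(-16) = -111.

-111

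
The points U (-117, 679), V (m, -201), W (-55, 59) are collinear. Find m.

Collinearity: (V − U) must be parallel to (W − U) = (62, -620).
Cross-multiplying the components: (m − (-117))·(-620) = (-880)·(62).
Solving gives m = -29.

-29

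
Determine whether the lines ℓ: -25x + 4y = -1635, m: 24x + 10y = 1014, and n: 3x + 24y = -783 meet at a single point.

Intersecting ℓ and m: solving the 2×2 system gives (x, y) = (10203/173, -6945/173).
Substitute into n: (3)(10203/173) + (24)(-6945/173) = -136071/173.
But n requires -783 ≠ -136071/173, so the three lines have no common point.

No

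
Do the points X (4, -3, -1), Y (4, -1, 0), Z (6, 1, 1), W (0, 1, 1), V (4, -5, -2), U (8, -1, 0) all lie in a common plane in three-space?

Yes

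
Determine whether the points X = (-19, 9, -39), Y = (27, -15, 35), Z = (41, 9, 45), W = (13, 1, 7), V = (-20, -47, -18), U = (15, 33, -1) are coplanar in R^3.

No

The plane through X, Y, Z has normal n = XY × XZ = (-2016, 576, 1440) and equation n·P = -12672.
Checking the remaining points: n·W = -15552, n·V = -12672, n·U = -12672.
Since n·W = -15552 ≠ -12672, W is off the plane and the points are not all coplanar.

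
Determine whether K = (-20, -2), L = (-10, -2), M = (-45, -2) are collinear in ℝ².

Yes

KL = (10, 0), KM = (-25, 0).
Checking proportionality: KM = -5/2·KL, so the vectors are parallel and the points are collinear.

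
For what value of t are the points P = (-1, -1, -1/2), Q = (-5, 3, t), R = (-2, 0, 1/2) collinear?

7/2

Collinearity requires PQ × PR = 0; each component is linear in t.
The x-component gives (-1)t + (7/2) = 0, so t = 7/2.
The remaining components then also vanish.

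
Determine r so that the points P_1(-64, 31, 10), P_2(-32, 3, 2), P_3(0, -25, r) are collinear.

-6

Collinearity requires P_1P_2 × P_1P_3 = 0; each component is linear in r.
The x-component gives (-28)r + (-168) = 0, so r = -6.
The remaining components then also vanish.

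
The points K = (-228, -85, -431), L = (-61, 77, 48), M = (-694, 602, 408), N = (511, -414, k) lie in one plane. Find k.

-309

Normal to plane KLM: n = (-193155, -363327, 190221); plane equation n·P = -7063116.
Requiring n·N = -7063116: (190221)k + (51715173) = -7063116.
So k = -309.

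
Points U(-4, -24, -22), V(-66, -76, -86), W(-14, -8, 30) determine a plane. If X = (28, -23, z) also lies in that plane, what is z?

-55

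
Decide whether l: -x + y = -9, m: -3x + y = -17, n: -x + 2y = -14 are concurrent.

Yes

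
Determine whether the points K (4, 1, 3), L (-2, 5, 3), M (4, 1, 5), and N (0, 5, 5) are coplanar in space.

No

With K as base: KL = (-6, 4, 0), KM = (0, 0, 2), KN = (-4, 4, 2).
KM × KN = (-8, -8, 0).
KL · (KM × KN) = 16.
Since 16 ≠ 0, the four points are not coplanar.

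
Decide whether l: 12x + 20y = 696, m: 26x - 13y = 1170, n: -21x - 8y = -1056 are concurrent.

Lines aᵢx + bᵢy = cᵢ with pairwise distinct directions are concurrent exactly when det[aᵢ bᵢ cᵢ] = 0.
Here the determinant is 0.
It vanishes, so the lines are concurrent at (48, 6).

Yes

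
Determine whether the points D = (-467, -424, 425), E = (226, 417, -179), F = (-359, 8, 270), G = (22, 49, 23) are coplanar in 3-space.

No

The four points are coplanar iff the 3×3 determinant with rows DE, DF, DG is zero.
Rows: (693, 841, -604), (108, 432, -155), (489, 473, -402).
Expanding along the first row: (693)(-100349) − (841)(32379) + (-604)(-160164) = -33540.
Nonzero ⇒ not coplanar.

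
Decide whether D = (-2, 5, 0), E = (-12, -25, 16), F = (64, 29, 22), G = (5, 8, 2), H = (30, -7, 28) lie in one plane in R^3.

The plane through D, E, F has normal n = DE × DF = (-1044, 1276, 1740) and equation n·P = 8468.
Checking the remaining points: n·G = 8468, n·H = 8468.
All equal 8468, so all 5 points lie in one plane.

Yes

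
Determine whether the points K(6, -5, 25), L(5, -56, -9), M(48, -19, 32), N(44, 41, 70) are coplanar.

Yes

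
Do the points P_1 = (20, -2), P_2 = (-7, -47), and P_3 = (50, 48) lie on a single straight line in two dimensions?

P_1P_2 = (-27, -45), P_1P_3 = (30, 50).
Twice the signed area of △P_1P_2P_3 is (-27)(50) − (-45)(30) = 0.
The triangle is degenerate (zero area), so the points are collinear.

Yes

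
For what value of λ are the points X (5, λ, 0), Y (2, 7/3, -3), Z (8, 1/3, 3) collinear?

Direction YZ = (6, -2, 6). From the x-coordinate of X, the parameter along the line is τ = (5 − 2)/6 = 1/2.
Then λ = 7/3 + 1/2·(-2) = 4/3.

4/3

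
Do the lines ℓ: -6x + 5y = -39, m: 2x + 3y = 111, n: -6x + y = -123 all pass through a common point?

Yes

The three lines meet at one point iff the augmented coefficient matrix [aᵢ bᵢ cᵢ] has rank < 3, i.e. its determinant vanishes.
Here the determinant is 0.
It vanishes, so the lines are concurrent at (24, 21).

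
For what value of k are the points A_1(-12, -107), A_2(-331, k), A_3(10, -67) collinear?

The three points are collinear iff det[A_1A_2; A_1A_3] = 0.
This determinant is linear in k: (-22)k + (-15114) = 0, so k = -687.

-687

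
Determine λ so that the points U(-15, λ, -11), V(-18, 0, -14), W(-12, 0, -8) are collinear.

Direction VW = (6, 0, 6). From the x-coordinate of U, the parameter along the line is τ = (-15 − (-18))/6 = 1/2.
Then λ = 0 + 1/2·(0) = 0.

0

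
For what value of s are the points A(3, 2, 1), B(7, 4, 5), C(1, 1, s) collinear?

Collinearity requires AB × AC = 0; each component is linear in s.
The x-component gives (2)s + (2) = 0, so s = -1.
The remaining components then also vanish.

-1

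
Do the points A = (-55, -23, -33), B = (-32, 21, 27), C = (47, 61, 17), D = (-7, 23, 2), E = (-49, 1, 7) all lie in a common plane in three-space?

The plane through A, B, C has normal n = AB × AC = (-2840, 4970, -2556) and equation n·P = 126238.
Checking the remaining points: n·D = 129078, n·E = 126238.
Since n·D = 129078 ≠ 126238, D is off the plane and the points are not all coplanar.

No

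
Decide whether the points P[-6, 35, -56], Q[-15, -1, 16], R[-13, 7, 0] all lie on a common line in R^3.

Yes

PQ = (-9, -36, 72), PR = (-7, -28, 56).
Each component of PR is 7/9 times the corresponding component of PQ, so PR = 7/9·PQ and the points are collinear.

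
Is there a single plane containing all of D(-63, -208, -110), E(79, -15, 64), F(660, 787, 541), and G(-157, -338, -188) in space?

No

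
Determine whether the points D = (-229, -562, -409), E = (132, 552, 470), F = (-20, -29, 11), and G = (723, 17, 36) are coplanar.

With D as base: DE = (361, 1114, 879), DF = (209, 533, 420), DG = (952, 579, 445).
DF × DG = (-5995, 306835, -386405).
DE · (DF × DG) = 0.
The scalar triple product vanishes, so the four points are coplanar.

Yes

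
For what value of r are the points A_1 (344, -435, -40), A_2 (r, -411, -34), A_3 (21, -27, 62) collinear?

325

Collinearity requires A_1A_2 × A_1A_3 = 0; each component is linear in r.
The y-component gives (-102)r + (33150) = 0, so r = 325.
The remaining components then also vanish.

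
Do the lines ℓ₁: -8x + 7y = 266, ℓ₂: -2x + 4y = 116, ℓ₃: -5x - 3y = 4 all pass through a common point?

The three lines meet at one point iff the augmented coefficient matrix [aᵢ bᵢ cᵢ] has rank < 3, i.e. its determinant vanishes.
Here the determinant is 0.
It vanishes, so the lines are concurrent at (-14, 22).

Yes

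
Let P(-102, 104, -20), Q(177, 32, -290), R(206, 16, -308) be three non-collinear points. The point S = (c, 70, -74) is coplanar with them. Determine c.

-28

A normal to the plane is n = PQ × PR = (-3024, -2808, -2376).
S lies in the plane iff n · PS = 0.
This gives (-3024)c + (-84672) = 0, so c = -28.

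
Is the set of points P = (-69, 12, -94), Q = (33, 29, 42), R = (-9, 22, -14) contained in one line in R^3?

Yes

PQ = (102, 17, 136), PR = (60, 10, 80).
Each component of PR is 10/17 times the corresponding component of PQ, so PR = 10/17·PQ and the points are collinear.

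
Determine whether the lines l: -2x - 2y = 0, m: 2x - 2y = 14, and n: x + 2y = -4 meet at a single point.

Intersecting l and m: solving the 2×2 system gives (x, y) = (7/2, -7/2).
Substitute into n: (1)(7/2) + (2)(-7/2) = -7/2.
But n requires -4 ≠ -7/2, so the three lines have no common point.

No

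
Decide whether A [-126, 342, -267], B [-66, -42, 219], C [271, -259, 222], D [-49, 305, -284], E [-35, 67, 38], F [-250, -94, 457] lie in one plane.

The plane through A, B, C has normal n = AB × AC = (104310, 163602, 116388) and equation n·P = 11733228.
Checking the remaining points: n·D = 11733228, n·E = 11733228, n·F = 11733228.
All equal 11733228, so all 6 points lie in one plane.

Yes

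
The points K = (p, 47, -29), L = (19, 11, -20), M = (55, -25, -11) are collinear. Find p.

Collinearity requires KL × KM = 0; each component is linear in p.
The y-component gives (9)p + (153) = 0, so p = -17.
The remaining components then also vanish.

-17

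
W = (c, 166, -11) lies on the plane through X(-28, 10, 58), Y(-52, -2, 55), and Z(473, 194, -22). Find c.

The plane through X, Y, Z has equation 1512x − 3423y + 1596z = 16002.
Substituting W: (1512)c + (-585774) = 16002, so c = 398.

398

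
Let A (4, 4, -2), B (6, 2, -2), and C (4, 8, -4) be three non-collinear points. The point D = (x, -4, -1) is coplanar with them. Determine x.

The plane through A, B, C has equation 4x + 4y + 8z = 16.
Substituting D: (4)x + (-24) = 16, so x = 10.

10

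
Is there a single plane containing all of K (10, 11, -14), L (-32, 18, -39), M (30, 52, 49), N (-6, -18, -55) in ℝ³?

A normal to the plane through K, L, M is n = KL × KM = (1466, 2146, -1862).
The plane has equation n·P = 64334. For N: n·N = 54986.
54986 ≠ 64334, so N is off the plane.

No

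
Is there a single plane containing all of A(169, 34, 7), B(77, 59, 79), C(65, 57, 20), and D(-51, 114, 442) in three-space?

Yes

A normal to the plane through A, B, C is n = AB × AC = (-1331, -6292, 484).
The plane has equation n·P = -435479. For D: n·D = -435479.
Equal, so D lies in the plane and all four are coplanar.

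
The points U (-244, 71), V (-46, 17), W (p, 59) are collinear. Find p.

-200

The three points are collinear iff det[UV; UW] = 0.
This determinant is linear in p: (54)p + (10800) = 0, so p = -200.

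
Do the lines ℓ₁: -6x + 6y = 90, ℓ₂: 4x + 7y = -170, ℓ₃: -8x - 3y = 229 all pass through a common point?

No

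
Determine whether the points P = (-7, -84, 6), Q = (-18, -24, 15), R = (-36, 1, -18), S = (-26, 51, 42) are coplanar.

Yes

A normal to the plane through P, Q, R is n = PQ × PR = (-2205, -525, 805).
The plane has equation n·X = 64365. For S: n·S = 64365.
Equal, so S lies in the plane and all four are coplanar.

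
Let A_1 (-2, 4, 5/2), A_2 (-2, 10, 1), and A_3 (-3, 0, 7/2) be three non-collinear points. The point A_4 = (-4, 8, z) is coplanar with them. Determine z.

3/2

A normal to the plane is n = A_1A_2 × A_1A_3 = (0, 3/2, 6).
A_4 lies in the plane iff n · A_1A_4 = 0.
This gives (6)z + (-9) = 0, so z = 3/2.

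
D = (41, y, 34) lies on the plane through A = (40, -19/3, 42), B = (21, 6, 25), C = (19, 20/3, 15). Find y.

-23/3

A normal to the plane is n = AB × AC = (-112, -156, 12).
D lies in the plane iff n · AD = 0.
This gives (-156)y + (-1196) = 0, so y = -23/3.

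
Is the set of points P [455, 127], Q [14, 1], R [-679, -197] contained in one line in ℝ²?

Yes

PQ = (-441, -126), PR = (-1134, -324).
det[PQ; PR] = (-441)(-324) − (-126)(-1134) = 0.
The determinant is zero, so the points are collinear.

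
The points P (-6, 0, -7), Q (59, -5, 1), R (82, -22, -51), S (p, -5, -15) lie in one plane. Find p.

19

Coplanarity ⇔ det[PQ; PR; PS] = 0.
Expanding, this is linear in p: (396)p + (-7524) = 0.
So p = 19.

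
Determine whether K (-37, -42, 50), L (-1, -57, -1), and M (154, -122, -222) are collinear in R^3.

KL = (36, -15, -51), KM = (191, -80, -272).
KL × KM = (0, 51, -15).
The cross product is nonzero, so the points do not lie on one line.

No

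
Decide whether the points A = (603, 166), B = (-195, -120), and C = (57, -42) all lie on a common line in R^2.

No

AB = (-798, -286), AC = (-546, -208).
det[AB; AC] = (-798)(-208) − (-286)(-546) = 9828.
The determinant is nonzero, so they are not collinear.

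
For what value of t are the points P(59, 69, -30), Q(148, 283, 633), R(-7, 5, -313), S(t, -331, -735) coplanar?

141

The points are coplanar iff PQ · (PR × PS) = 0.
Expanding, this is linear in t: (-18130)t + (2556330) = 0.
So t = 141.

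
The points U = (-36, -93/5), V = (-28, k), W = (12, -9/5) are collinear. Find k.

Collinearity: (V − U) must be parallel to (W − U) = (48, 84/5).
Cross-multiplying the components: (k − (-93/5))·(48) = (8)·(84/5).
Solving gives k = -79/5.

-79/5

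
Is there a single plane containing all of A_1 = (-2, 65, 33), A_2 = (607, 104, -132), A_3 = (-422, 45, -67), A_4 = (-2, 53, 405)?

With A_1 as base: A_1A_2 = (609, 39, -165), A_1A_3 = (-420, -20, -100), A_1A_4 = (0, -12, 372).
A_1A_3 × A_1A_4 = (-8640, 156240, 5040).
A_1A_2 · (A_1A_3 × A_1A_4) = 0.
The scalar triple product vanishes, so the four points are coplanar.

Yes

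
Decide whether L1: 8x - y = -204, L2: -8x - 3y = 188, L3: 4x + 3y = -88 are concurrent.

The three lines meet at one point iff the augmented coefficient matrix [aᵢ bᵢ cᵢ] has rank < 3, i.e. its determinant vanishes.
Here the determinant is 0.
It vanishes, so the lines are concurrent at (-25, 4).

Yes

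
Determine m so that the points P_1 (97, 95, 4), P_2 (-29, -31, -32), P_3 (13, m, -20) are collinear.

11

Direction P_1P_2 = (-126, -126, -36). From the x-coordinate of P_3, the parameter along the line is τ = (13 − 97)/(-126) = 2/3.
Then m = 95 + 2/3·(-126) = 11.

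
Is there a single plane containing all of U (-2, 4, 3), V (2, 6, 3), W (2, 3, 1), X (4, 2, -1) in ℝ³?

A normal to the plane through U, V, W is n = UV × UW = (-4, 8, -12).
The plane has equation n·P = 4. For X: n·X = 12.
12 ≠ 4, so X is off the plane.

No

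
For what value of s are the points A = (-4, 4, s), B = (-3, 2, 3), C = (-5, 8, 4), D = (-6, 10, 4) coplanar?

3

Coplanarity ⇔ det[AB; AC; AD] = 0.
Expanding, this is linear in s: (-2)s + (6) = 0.
So s = 3.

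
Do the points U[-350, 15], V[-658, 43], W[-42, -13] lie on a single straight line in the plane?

Yes

UV = (-308, 28), UW = (308, -28).
Twice the signed area of △UVW is (-308)(-28) − (28)(308) = 0.
The triangle is degenerate (zero area), so the points are collinear.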